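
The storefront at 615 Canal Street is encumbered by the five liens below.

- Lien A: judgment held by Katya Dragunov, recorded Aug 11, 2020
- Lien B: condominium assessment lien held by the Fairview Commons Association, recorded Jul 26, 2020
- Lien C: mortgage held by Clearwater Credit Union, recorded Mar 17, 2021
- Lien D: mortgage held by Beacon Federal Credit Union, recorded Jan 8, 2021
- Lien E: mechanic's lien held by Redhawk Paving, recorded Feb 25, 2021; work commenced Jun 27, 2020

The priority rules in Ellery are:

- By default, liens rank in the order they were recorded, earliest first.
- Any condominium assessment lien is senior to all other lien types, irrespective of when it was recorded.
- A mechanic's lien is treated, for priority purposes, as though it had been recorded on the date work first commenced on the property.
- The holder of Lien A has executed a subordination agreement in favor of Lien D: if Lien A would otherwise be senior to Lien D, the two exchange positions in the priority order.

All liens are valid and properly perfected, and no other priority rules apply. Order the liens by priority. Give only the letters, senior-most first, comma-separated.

B, E, D, A, C

First, effective dates: E is treated as recorded Jun 27, 2020, the work-commencement date.
B, as a condominium assessment lien, has superpriority and ranks first.
Among the remaining liens, by effective date: E (Jun 27, 2020), A (Aug 11, 2020), D (Jan 8, 2021), C (Mar 17, 2021).
A is senior to D before the subordination, so the two trade places.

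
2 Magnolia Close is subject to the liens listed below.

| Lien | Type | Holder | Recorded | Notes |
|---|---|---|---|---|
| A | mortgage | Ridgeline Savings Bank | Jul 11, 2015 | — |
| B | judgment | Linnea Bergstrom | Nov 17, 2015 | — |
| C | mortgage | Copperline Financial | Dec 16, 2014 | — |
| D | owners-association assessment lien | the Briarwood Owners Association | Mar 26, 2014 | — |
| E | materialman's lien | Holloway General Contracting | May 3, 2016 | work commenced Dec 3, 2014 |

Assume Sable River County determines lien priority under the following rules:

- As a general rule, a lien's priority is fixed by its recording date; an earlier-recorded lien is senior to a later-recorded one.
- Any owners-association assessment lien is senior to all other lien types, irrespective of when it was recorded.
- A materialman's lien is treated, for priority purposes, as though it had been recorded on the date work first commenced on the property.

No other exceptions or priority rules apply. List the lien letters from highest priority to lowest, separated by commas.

D, E, C, A, B

First, effective dates: E's effective date is Dec 3, 2014, when work began.
D, as an owners-association assessment lien, has superpriority and ranks first.
The other liens, earliest effective date first: E (Dec 3, 2014), C (Dec 16, 2014), A (Jul 11, 2015), B (Nov 17, 2015).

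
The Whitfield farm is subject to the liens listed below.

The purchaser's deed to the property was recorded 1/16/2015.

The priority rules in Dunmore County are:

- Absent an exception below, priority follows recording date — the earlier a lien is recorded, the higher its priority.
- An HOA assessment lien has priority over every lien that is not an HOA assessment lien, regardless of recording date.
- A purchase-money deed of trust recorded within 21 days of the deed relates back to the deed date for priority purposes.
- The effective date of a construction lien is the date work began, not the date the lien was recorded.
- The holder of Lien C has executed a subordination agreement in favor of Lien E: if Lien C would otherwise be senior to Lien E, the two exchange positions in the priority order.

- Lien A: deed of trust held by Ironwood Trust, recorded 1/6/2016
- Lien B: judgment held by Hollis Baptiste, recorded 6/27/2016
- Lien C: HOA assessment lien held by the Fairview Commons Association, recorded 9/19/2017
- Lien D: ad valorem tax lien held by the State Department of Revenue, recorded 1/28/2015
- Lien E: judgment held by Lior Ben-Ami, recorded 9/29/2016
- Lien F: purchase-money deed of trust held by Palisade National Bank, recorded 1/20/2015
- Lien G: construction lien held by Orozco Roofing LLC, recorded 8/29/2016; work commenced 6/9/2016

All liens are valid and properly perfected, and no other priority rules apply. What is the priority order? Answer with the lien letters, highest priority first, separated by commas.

E, F, D, A, G, B, C

Effective dates after the stated exceptions: F's effective date is the deed date, 1/16/2015; G's effective date is 6/9/2016, when work began.
C, as an HOA assessment lien, has superpriority and ranks first.
Among the remaining liens, by effective date: F (1/16/2015), D (1/28/2015), A (1/6/2016), G (6/9/2016), B (6/27/2016), E (9/29/2016).
The subordination applies — C was senior to E — so C and E swap.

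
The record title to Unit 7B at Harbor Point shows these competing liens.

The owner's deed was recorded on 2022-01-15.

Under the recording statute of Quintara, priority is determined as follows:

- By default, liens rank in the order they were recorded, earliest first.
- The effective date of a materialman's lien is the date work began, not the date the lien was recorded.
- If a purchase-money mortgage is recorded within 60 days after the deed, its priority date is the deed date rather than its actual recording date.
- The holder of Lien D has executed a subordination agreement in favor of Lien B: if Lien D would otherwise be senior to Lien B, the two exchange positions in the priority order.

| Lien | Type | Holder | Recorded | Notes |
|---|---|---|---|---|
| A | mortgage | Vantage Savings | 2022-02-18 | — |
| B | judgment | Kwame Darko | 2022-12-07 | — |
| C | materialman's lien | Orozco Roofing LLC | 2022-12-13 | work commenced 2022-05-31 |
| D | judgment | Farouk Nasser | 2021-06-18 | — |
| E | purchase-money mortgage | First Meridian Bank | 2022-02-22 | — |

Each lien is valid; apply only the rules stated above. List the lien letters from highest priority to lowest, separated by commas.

B, E, A, C, D

Adjusting effective dates: C relates back to 2022-05-31 (work commenced); E was recorded within the 60-day window, so its effective date is the deed date 2022-01-15.
By effective date, earliest first: D (2021-06-18), E (2022-01-15), A (2022-02-18), C (2022-05-31), B (2022-12-07).
Because D would otherwise rank above B, the subordination swaps them.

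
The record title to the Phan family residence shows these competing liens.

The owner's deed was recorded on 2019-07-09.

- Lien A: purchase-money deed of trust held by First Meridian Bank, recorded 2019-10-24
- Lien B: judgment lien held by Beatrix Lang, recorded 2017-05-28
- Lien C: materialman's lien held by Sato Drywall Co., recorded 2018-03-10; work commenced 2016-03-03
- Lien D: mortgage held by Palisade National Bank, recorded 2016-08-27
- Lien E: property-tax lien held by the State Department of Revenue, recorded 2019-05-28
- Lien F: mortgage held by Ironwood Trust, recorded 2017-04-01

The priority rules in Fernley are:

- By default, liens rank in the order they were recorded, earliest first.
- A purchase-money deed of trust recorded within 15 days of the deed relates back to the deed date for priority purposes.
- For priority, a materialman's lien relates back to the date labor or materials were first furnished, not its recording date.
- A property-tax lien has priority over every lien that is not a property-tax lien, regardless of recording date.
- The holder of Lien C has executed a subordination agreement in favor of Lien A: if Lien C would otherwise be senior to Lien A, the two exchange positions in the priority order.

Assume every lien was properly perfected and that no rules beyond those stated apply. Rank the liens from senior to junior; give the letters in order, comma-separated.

E, A, D, F, B, C

Effective dates: A missed the 15-day window (107 days after the deed), so its recording date stands; C's effective date is 2016-03-03, when work began.
E is a property-tax lien, so it outranks all other liens regardless of date.
Remaining liens by effective date: C (2016-03-03), D (2016-08-27), F (2017-04-01), B (2017-05-28), A (2019-10-24).
C would otherwise be senior to A, so under the subordination agreement C and A exchange positions.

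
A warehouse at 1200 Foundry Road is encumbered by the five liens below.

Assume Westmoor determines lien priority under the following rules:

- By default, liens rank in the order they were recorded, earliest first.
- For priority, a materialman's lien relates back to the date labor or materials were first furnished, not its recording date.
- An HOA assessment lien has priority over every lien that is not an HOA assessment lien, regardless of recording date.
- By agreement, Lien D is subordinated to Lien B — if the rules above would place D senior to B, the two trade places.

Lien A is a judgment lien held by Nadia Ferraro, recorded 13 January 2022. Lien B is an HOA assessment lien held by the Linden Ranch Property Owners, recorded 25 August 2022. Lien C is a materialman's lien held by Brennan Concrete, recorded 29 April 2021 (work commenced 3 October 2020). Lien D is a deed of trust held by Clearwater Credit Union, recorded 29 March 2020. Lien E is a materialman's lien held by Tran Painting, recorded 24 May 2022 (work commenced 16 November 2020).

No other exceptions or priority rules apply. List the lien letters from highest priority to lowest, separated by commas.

B, D, C, E, A

First, effective dates: C relates back to 3 October 2020 (work commenced); E is treated as recorded 16 November 2020, the work-commencement date.
B is an HOA assessment lien, so it outranks all other liens regardless of date.
Among the remaining liens, by effective date: D (29 March 2020), C (3 October 2020), E (16 November 2020), A (13 January 2022).
D already ranks below B; the subordination has no effect.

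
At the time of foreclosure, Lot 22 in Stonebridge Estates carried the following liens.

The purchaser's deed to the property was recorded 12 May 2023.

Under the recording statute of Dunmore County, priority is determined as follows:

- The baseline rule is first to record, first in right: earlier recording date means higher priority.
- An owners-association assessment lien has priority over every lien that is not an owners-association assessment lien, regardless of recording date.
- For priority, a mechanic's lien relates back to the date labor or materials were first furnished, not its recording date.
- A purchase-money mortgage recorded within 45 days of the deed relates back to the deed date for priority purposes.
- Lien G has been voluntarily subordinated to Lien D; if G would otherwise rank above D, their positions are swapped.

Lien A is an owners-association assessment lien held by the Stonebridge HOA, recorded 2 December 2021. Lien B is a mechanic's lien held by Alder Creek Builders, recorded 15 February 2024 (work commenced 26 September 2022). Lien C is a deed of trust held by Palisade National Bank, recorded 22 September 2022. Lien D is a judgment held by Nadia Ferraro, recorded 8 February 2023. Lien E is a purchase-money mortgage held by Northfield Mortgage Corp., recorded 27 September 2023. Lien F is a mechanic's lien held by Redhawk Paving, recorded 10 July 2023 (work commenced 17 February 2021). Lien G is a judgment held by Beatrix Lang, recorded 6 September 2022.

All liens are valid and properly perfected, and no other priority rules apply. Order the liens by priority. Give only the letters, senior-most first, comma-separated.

Adjusting effective dates: B relates back to 26 September 2022 (work commenced); E missed the 45-day window (138 days after the deed), so its recording date stands; F is treated as recorded 17 February 2021, the work-commencement date.
A, as an owners-association assessment lien, has superpriority and ranks first.
Among the remaining liens, by effective date: F (17 February 2021), G (6 September 2022), C (22 September 2022), B (26 September 2022), D (8 February 2023), E (27 September 2023).
The subordination applies — G was senior to D — so G and D swap.

A, F, D, C, B, G, E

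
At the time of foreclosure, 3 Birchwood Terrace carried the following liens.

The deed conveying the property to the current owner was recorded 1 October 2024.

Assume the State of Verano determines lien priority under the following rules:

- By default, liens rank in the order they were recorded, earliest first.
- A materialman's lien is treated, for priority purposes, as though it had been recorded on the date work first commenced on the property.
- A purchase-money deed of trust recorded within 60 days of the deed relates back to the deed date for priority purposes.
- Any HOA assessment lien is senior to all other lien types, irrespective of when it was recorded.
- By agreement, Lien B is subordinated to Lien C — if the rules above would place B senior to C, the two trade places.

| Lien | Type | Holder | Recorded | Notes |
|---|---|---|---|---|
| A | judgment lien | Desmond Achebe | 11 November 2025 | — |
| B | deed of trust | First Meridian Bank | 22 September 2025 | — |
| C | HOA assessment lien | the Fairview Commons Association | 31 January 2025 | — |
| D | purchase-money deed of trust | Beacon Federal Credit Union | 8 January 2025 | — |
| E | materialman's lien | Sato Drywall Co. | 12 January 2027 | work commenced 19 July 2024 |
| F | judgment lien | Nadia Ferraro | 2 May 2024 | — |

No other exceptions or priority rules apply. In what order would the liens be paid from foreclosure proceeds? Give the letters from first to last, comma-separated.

Adjusting effective dates: D missed the 60-day window (99 days after the deed), so its recording date stands; E's effective date is 19 July 2024, when work began.
C, as an HOA assessment lien, has superpriority and ranks first.
Among the remaining liens, by effective date: F (2 May 2024), E (19 July 2024), D (8 January 2025), B (22 September 2025), A (11 November 2025).
B is already junior to C, so the subordination agreement changes nothing.

C, F, E, D, B, A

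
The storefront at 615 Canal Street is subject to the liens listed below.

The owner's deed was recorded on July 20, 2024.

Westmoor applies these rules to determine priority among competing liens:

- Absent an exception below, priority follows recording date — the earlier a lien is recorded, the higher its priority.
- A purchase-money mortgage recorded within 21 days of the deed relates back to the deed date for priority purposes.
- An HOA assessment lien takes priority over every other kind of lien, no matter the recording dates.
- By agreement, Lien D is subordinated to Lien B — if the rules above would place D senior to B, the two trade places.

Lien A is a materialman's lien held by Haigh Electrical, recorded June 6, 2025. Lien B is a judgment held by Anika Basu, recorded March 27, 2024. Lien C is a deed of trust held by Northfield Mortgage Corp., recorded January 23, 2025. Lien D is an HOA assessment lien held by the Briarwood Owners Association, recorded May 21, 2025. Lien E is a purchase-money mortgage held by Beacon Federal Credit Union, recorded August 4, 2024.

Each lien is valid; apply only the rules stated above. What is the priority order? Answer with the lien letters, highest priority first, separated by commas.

Effective dates after the stated exceptions: E was recorded within the 21-day window, so its effective date is the deed date July 20, 2024.
D is an HOA assessment lien, so it outranks all other liens regardless of date.
Ordering the rest by effective date: B (March 27, 2024), E (July 20, 2024), C (January 23, 2025), A (June 6, 2025).
D would otherwise be senior to B, so under the subordination agreement D and B exchange positions.

B, D, E, C, A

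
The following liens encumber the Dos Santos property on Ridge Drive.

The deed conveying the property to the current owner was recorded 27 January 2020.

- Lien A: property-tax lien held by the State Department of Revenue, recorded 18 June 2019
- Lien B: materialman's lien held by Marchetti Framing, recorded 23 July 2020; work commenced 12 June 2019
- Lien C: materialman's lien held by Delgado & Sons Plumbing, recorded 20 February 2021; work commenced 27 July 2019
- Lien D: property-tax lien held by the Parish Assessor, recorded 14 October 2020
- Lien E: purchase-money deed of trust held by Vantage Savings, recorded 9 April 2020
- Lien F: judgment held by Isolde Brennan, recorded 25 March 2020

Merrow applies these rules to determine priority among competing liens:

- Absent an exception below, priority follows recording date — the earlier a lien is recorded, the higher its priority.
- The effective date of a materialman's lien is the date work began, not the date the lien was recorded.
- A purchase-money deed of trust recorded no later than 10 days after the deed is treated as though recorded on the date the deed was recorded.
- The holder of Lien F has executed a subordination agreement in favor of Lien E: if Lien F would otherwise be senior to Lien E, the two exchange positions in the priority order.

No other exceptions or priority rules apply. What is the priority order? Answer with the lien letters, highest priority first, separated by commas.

B, A, C, E, F, D

Effective dates after the stated exceptions: B relates back to 12 June 2019 (work commenced); C's effective date is 27 July 2019, when work began; E was recorded 73 days after the deed — beyond 10 days — so no relation-back applies.
Sorted by effective date: B (12 June 2019), A (18 June 2019), C (27 July 2019), F (25 March 2020), E (9 April 2020), D (14 October 2020).
The subordination applies — F was senior to E — so F and E swap.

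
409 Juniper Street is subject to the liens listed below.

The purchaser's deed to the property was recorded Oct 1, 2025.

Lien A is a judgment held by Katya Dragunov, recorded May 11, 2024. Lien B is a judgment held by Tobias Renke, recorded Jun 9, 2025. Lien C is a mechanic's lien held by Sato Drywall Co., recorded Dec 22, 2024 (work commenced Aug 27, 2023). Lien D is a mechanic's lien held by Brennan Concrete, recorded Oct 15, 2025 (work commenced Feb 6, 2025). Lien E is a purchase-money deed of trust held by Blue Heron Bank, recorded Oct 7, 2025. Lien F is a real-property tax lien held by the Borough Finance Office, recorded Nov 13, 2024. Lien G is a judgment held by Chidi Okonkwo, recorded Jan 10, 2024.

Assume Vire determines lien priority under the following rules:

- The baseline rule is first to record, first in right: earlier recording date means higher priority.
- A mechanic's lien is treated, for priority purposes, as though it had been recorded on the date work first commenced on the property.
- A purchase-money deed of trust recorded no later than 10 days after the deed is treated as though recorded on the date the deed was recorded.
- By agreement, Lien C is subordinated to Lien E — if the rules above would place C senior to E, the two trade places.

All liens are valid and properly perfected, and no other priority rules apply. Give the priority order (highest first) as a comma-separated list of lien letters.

Effective dates: C's effective date is Aug 27, 2023, when work began; D's effective date is Feb 6, 2025, when work began; E's effective date is the deed date, Oct 1, 2025.
By effective date: C (Aug 27, 2023), G (Jan 10, 2024), A (May 11, 2024), F (Nov 13, 2024), D (Feb 6, 2025), B (Jun 9, 2025), E (Oct 1, 2025).
C is senior to E before the subordination, so the two trade places.

E, G, A, F, D, B, C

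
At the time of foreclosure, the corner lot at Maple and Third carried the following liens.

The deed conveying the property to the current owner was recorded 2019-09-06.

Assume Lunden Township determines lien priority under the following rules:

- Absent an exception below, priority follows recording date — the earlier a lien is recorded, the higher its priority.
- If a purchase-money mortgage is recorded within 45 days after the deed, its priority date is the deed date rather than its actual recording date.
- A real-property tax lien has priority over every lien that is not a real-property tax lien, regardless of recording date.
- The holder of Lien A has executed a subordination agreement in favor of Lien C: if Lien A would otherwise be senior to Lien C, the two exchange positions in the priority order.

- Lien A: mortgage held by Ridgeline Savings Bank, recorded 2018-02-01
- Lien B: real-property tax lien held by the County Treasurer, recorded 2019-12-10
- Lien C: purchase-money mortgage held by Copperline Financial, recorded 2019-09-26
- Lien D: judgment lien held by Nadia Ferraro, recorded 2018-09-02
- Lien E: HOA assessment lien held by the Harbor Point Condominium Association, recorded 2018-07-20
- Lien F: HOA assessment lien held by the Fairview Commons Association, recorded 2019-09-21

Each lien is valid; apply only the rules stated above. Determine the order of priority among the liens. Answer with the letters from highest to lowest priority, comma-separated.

B, C, E, D, A, F

First, effective dates: C was recorded within the 45-day window, so its effective date is the deed date 2019-09-06.
B is a real-property tax lien, so it outranks all other liens regardless of date.
Among the remaining liens, by effective date: A (2018-02-01), E (2018-07-20), D (2018-09-02), C (2019-09-06), F (2019-09-21).
Because A would otherwise rank above C, the subordination swaps them.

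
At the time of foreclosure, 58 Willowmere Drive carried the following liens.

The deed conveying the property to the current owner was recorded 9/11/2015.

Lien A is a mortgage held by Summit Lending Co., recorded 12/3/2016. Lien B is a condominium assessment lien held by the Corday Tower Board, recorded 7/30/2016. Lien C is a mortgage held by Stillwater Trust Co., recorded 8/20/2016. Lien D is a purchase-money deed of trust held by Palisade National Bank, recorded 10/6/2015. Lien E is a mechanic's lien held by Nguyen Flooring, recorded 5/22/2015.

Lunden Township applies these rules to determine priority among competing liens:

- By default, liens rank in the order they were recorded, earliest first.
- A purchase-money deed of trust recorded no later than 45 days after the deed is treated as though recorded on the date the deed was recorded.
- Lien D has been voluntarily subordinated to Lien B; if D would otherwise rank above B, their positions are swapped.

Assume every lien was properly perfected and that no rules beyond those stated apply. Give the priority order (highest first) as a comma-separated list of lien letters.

E, B, D, C, A

Effective dates after the stated exceptions: D was recorded within the 45-day window, so its effective date is the deed date 9/11/2015.
Sorted by effective date: E (5/22/2015), D (9/11/2015), B (7/30/2016), C (8/20/2016), A (12/3/2016).
D is senior to B before the subordination, so the two trade places.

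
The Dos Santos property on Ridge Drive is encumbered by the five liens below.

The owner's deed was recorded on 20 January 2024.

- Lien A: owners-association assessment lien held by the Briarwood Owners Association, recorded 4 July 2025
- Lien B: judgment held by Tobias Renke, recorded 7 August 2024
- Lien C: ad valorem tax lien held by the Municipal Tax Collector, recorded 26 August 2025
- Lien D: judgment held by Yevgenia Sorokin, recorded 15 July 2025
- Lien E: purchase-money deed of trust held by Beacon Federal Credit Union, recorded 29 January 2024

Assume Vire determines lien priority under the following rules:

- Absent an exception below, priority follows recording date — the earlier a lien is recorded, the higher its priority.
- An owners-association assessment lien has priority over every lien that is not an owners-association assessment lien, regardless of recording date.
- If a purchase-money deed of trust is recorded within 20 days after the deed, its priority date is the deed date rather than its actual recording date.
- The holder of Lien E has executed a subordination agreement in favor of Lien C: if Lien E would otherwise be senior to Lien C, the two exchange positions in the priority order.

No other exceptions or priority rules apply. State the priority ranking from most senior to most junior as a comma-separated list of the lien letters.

A, C, B, D, E

Effective dates: E's effective date is the deed date, 20 January 2024.
A is an owners-association assessment lien and takes priority over every other lien.
Remaining liens by effective date: E (20 January 2024), B (7 August 2024), D (15 July 2025), C (26 August 2025).
The subordination applies — E was senior to C — so E and C swap.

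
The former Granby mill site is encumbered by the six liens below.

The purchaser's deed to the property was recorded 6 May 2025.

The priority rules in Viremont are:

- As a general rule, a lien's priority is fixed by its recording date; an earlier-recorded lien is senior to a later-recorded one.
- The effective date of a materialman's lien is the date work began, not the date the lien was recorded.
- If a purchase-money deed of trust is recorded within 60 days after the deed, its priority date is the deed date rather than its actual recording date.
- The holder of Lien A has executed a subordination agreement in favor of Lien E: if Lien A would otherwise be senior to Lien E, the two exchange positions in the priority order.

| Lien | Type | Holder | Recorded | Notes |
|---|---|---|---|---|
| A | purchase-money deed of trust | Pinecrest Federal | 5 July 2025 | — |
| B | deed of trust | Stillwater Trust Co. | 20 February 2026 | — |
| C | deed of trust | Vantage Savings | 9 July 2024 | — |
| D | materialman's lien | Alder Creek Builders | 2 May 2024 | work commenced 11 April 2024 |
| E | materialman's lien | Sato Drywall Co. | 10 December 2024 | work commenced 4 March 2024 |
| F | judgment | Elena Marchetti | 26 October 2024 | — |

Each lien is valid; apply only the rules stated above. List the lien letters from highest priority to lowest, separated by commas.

Effective dates: A was recorded within the 60-day window, so its effective date is the deed date 6 May 2025; D is treated as recorded 11 April 2024, the work-commencement date; E is treated as recorded 4 March 2024, the work-commencement date.
By effective date: E (4 March 2024), D (11 April 2024), C (9 July 2024), F (26 October 2024), A (6 May 2025), B (20 February 2026).
A is already junior to E, so the subordination agreement changes nothing.

E, D, C, F, A, B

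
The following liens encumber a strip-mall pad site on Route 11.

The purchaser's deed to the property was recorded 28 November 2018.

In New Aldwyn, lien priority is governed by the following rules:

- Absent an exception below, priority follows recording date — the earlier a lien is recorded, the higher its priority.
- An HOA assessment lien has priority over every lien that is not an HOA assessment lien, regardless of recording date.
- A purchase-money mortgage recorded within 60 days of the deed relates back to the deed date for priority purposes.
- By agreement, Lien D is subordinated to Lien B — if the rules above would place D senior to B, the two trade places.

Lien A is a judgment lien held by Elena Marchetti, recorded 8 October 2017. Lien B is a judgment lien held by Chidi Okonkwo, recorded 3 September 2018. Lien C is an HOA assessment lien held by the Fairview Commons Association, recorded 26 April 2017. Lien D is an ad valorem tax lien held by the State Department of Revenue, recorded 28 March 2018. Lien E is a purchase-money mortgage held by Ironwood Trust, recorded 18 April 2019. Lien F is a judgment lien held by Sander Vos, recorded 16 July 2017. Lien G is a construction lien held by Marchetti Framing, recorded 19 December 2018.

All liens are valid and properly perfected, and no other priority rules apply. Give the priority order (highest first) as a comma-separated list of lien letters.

Adjusting effective dates: E missed the 60-day window (141 days after the deed), so its recording date stands.
C is an HOA assessment lien and takes priority over every other lien.
Ordering the rest by effective date: F (16 July 2017), A (8 October 2017), D (28 March 2018), B (3 September 2018), G (19 December 2018), E (18 April 2019).
Because D would otherwise rank above B, the subordination swaps them.

C, F, A, B, D, G, E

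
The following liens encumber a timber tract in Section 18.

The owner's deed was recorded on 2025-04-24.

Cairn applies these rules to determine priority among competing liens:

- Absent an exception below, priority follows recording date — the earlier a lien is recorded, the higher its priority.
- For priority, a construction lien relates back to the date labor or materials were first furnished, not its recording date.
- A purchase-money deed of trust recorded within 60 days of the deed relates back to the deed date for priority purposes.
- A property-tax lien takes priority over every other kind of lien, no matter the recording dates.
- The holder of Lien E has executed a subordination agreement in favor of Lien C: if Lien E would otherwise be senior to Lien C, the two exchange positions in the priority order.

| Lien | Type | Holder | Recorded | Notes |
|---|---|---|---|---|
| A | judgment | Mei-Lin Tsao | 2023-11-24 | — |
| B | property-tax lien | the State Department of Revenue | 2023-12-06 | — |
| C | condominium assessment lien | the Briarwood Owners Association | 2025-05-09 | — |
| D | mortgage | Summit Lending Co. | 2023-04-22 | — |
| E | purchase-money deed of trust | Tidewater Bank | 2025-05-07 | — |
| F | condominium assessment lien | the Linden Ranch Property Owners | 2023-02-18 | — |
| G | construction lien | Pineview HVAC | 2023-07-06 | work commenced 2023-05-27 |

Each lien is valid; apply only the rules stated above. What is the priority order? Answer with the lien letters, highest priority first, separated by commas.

Effective dates: E was recorded within the 60-day window, so its effective date is the deed date 2025-04-24; G is treated as recorded 2023-05-27, the work-commencement date.
B is a property-tax lien and takes priority over every other lien.
Ordering the rest by effective date: F (2023-02-18), D (2023-04-22), G (2023-05-27), A (2023-11-24), E (2025-04-24), C (2025-05-09).
E is senior to C before the subordination, so the two trade places.

B, F, D, G, A, C, E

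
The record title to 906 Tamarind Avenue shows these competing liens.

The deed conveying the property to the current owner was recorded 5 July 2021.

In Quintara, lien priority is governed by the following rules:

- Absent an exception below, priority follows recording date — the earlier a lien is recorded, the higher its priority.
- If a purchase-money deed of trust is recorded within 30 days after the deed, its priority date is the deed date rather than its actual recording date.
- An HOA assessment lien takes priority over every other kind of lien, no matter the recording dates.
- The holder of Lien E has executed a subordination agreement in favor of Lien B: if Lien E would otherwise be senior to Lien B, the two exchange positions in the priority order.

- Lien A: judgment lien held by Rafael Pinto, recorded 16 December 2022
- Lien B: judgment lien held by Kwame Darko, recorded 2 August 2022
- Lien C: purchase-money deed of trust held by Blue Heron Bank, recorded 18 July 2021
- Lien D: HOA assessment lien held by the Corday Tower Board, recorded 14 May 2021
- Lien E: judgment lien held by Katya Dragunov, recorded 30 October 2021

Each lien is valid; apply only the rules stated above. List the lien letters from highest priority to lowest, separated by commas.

D, C, B, E, A

Effective dates: C was recorded within the 30-day window, so its effective date is the deed date 5 July 2021.
D is an HOA assessment lien, so it outranks all other liens regardless of date.
Among the remaining liens, by effective date: C (5 July 2021), E (30 October 2021), B (2 August 2022), A (16 December 2022).
The subordination applies — E was senior to B — so E and B swap.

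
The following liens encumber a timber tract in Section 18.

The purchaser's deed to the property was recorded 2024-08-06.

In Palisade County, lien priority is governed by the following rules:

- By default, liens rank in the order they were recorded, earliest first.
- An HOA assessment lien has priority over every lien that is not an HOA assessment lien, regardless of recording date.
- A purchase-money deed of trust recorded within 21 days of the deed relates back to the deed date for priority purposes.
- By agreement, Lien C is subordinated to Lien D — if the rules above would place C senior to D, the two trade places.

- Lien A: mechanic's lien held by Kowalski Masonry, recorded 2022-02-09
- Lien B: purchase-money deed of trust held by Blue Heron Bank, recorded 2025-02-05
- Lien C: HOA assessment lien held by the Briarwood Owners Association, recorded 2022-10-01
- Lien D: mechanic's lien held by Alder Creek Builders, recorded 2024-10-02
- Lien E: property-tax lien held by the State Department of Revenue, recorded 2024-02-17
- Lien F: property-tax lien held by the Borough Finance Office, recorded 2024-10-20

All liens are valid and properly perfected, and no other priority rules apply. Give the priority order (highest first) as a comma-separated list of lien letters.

D, A, E, C, F, B

Adjusting effective dates: B was recorded 183 days after the deed, outside the 21-day window, so it keeps its recording date.
C is an HOA assessment lien, so it outranks all other liens regardless of date.
The other liens, earliest effective date first: A (2022-02-09), E (2024-02-17), D (2024-10-02), F (2024-10-20), B (2025-02-05).
C is senior to D before the subordination, so the two trade places.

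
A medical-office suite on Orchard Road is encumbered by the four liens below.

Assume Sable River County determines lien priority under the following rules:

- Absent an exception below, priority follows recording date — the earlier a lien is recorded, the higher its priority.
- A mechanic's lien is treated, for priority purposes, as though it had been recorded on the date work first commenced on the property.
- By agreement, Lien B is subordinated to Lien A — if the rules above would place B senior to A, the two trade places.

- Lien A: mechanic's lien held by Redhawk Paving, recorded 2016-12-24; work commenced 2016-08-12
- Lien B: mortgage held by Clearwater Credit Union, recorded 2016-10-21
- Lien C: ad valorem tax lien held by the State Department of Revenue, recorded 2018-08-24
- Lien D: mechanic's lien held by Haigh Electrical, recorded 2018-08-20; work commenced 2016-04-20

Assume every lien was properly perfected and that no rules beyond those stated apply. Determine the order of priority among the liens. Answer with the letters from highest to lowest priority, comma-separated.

Effective dates after the stated exceptions: A's effective date is 2016-08-12, when work began; D is treated as recorded 2016-04-20, the work-commencement date.
Sorted by effective date: D (2016-04-20), A (2016-08-12), B (2016-10-21), C (2018-08-24).
Since B is not senior to A, the subordination leaves the order unchanged.

D, A, B, C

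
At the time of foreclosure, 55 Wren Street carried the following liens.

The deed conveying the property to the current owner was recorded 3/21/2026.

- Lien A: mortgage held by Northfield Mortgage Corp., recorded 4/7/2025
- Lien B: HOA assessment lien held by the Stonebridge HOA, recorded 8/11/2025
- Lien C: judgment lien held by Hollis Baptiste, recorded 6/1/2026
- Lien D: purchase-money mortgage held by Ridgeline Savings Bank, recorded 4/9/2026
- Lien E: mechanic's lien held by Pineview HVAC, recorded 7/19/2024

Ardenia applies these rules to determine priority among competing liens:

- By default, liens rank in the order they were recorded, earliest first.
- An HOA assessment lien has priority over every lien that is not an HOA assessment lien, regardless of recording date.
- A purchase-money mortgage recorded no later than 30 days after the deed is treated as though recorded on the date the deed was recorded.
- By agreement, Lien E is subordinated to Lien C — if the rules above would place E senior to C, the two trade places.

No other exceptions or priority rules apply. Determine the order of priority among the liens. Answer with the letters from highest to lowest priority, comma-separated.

B, C, A, D, E

Adjusting effective dates: D was recorded within the 30-day window, so its effective date is the deed date 3/21/2026.
B is an HOA assessment lien, so it outranks all other liens regardless of date.
Remaining liens by effective date: E (7/19/2024), A (4/7/2025), D (3/21/2026), C (6/1/2026).
Because E would otherwise rank above C, the subordination swaps them.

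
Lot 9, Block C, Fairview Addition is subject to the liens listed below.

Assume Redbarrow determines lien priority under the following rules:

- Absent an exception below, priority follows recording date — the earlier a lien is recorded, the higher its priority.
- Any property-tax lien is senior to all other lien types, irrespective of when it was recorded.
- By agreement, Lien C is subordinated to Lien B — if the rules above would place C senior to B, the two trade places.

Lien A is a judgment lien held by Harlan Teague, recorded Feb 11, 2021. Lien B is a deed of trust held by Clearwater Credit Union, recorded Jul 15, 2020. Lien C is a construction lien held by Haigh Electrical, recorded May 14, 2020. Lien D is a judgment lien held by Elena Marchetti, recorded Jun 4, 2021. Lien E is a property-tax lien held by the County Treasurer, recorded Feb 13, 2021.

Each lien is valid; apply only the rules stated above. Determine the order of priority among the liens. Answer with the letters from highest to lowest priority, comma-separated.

E is a property-tax lien, so it outranks all other liens regardless of date.
The other liens, earliest effective date first: C (May 14, 2020), B (Jul 15, 2020), A (Feb 11, 2021), D (Jun 4, 2021).
Because C would otherwise rank above B, the subordination swaps them.

E, B, C, A, D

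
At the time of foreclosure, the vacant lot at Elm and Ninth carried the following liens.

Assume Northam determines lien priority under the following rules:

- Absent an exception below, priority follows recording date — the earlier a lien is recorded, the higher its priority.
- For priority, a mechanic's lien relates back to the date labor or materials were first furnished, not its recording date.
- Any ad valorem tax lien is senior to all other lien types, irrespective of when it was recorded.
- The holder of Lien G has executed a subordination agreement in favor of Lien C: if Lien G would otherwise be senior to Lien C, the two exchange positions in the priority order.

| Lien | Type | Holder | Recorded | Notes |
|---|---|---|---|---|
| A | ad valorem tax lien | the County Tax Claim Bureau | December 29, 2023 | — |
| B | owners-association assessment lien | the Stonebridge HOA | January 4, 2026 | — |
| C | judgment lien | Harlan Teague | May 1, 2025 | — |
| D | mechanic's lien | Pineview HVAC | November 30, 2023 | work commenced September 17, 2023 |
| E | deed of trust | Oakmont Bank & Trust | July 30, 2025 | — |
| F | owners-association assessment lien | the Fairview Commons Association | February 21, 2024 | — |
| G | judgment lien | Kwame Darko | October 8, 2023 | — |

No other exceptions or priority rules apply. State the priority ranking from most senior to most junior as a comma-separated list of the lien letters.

A, D, C, F, G, E, B

First, effective dates: D relates back to September 17, 2023 (work commenced).
As an ad valorem tax lien, A is senior to every other lien.
Remaining liens by effective date: D (September 17, 2023), G (October 8, 2023), F (February 21, 2024), C (May 1, 2025), E (July 30, 2025), B (January 4, 2026).
Because G would otherwise rank above C, the subordination swaps them.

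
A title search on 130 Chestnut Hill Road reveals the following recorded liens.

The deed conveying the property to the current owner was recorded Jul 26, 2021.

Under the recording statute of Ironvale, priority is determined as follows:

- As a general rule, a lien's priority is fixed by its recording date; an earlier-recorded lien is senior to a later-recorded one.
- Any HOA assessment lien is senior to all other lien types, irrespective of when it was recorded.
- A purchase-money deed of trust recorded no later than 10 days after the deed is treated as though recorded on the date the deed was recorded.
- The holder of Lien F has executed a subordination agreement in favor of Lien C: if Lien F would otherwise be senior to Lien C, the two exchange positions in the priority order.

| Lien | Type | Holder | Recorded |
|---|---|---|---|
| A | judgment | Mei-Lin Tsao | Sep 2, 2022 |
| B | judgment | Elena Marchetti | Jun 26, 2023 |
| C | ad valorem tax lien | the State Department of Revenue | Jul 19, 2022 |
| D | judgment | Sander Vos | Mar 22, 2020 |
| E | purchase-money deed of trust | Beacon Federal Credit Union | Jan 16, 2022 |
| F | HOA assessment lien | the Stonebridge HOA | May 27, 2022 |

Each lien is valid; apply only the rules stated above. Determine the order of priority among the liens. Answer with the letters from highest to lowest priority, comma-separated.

Effective dates after the stated exceptions: E missed the 10-day window (174 days after the deed), so its recording date stands.
F is an HOA assessment lien, so it outranks all other liens regardless of date.
Ordering the rest by effective date: D (Mar 22, 2020), E (Jan 16, 2022), C (Jul 19, 2022), A (Sep 2, 2022), B (Jun 26, 2023).
The subordination applies — F was senior to C — so F and C swap.

C, D, E, F, A, B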